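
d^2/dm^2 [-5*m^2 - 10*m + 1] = -10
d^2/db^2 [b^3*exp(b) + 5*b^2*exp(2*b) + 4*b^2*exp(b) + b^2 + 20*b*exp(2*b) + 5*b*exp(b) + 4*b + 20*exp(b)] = b^3*exp(b) + 20*b^2*exp(2*b) + 10*b^2*exp(b) + 120*b*exp(2*b) + 27*b*exp(b) + 90*exp(2*b) + 38*exp(b) + 2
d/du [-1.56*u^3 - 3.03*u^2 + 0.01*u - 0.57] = -4.68*u^2 - 6.06*u + 0.01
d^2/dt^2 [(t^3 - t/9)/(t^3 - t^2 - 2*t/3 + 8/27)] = 54*(27*t^3 + 72*t^2 + 24*t + 16)/(729*t^6 - 1458*t^5 - 972*t^4 + 2376*t^3 + 864*t^2 - 1152*t - 512)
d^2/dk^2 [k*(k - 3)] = 2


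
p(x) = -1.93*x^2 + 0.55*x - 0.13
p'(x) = 0.55 - 3.86*x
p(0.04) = -0.11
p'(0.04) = 0.40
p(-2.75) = -16.24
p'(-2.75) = 11.16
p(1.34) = -2.86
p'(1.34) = -4.62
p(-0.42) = -0.70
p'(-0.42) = 2.17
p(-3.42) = -24.59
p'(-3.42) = 13.75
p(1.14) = -2.01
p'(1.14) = -3.85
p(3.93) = -27.78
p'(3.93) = -14.62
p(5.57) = -56.94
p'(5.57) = -20.95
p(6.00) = -66.31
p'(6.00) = -22.61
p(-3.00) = -19.15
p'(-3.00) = 12.13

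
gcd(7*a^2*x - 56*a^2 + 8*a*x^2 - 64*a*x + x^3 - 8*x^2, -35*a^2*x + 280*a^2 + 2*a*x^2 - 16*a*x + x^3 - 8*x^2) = 7*a*x - 56*a + x^2 - 8*x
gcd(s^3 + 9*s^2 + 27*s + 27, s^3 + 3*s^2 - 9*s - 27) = s^2 + 6*s + 9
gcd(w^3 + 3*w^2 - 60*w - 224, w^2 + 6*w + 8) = w + 4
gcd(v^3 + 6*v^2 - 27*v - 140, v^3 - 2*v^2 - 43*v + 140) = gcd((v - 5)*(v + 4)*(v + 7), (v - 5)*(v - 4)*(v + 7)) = v^2 + 2*v - 35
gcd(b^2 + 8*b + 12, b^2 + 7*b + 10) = b + 2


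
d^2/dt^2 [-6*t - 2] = 0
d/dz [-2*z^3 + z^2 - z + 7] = -6*z^2 + 2*z - 1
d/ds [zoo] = 0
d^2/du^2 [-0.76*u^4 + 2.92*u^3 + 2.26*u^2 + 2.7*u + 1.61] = -9.12*u^2 + 17.52*u + 4.52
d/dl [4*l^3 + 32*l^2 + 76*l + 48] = 12*l^2 + 64*l + 76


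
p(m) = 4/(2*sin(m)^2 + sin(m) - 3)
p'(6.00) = 0.05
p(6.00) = -1.28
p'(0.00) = -0.44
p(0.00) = -1.33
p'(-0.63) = 0.52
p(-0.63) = -1.38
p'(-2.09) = -0.88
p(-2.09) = -1.69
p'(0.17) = -0.86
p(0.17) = -1.44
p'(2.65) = 2.35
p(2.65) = -1.92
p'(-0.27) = 0.03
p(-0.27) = -1.28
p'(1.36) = -341.60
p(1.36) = -36.46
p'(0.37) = -1.61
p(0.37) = -1.68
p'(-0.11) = -0.23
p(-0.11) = -1.30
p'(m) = 4*(-4*sin(m)*cos(m) - cos(m))/(2*sin(m)^2 + sin(m) - 3)^2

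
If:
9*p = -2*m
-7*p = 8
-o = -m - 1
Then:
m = 36/7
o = 43/7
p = -8/7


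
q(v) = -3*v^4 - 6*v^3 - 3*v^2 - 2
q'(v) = -12*v^3 - 18*v^2 - 6*v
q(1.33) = -30.81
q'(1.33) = -68.05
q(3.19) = -537.96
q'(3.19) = -591.85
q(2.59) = -261.36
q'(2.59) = -344.77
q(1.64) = -58.24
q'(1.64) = -111.18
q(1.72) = -67.66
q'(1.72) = -124.63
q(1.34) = -31.50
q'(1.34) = -69.23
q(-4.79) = -990.71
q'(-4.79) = 934.57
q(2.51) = -234.85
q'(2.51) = -318.22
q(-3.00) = -110.00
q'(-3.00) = 180.00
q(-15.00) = -132302.00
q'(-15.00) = 36540.00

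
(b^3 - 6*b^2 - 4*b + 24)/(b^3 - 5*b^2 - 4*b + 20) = (b - 6)/(b - 5)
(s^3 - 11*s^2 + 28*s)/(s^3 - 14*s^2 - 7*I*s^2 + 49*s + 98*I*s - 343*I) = s*(s - 4)/(s^2 - 7*s*(1 + I) + 49*I)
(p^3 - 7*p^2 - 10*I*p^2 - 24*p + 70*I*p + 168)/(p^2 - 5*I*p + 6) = (p^2 - p*(7 + 4*I) + 28*I)/(p + I)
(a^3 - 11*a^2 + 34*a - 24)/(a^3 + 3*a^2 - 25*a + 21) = (a^2 - 10*a + 24)/(a^2 + 4*a - 21)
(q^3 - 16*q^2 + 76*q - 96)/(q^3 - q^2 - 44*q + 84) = (q - 8)/(q + 7)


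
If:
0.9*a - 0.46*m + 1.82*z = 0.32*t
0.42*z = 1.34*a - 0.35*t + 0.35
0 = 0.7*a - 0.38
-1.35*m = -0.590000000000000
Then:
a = 0.54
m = 0.44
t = 2.70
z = 0.32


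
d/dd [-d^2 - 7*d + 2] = -2*d - 7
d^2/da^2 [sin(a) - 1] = -sin(a)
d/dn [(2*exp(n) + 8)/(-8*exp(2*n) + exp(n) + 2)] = 2*((exp(n) + 4)*(16*exp(n) - 1) - 8*exp(2*n) + exp(n) + 2)*exp(n)/(-8*exp(2*n) + exp(n) + 2)^2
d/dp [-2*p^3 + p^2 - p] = -6*p^2 + 2*p - 1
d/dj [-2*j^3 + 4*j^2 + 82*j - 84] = -6*j^2 + 8*j + 82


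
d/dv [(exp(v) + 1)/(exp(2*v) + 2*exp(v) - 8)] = (-2*(exp(v) + 1)^2 + exp(2*v) + 2*exp(v) - 8)*exp(v)/(exp(2*v) + 2*exp(v) - 8)^2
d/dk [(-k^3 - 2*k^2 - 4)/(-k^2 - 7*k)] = (k^4 + 14*k^3 + 14*k^2 - 8*k - 28)/(k^2*(k^2 + 14*k + 49))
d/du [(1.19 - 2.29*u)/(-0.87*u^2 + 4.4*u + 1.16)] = (-1.9923*u^2 + 2.0706*u - 7.8924)/(0.7569*u^4 - 7.656*u^3 + 17.3416*u^2 + 10.208*u + 1.3456)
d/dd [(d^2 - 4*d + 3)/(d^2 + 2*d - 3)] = 6/(d^2 + 6*d + 9)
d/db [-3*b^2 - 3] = -6*b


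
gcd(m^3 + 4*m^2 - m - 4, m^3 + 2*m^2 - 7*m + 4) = m^2 + 3*m - 4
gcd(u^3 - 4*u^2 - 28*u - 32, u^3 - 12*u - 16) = u^2 + 4*u + 4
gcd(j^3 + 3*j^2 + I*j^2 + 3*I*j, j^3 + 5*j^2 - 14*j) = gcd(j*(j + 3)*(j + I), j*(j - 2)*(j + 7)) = j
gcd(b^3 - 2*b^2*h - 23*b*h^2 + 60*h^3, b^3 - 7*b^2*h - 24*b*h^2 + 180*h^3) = b + 5*h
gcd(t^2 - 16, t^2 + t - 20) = t - 4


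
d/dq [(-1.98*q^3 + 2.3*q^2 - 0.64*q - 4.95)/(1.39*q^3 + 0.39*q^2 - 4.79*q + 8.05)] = (1.77635683940025e-15*q^5 - 3.9692*q^4 + 20.7476*q^3 - 37.9429*q^2 + 40.891*q - 28.8625)/(1.9321*q^6 + 1.0842*q^5 - 13.1641*q^4 + 18.6428*q^3 + 29.2231*q^2 - 77.119*q + 64.8025)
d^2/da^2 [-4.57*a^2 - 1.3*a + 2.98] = -9.14000000000000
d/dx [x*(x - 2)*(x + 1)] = 3*x^2 - 2*x - 2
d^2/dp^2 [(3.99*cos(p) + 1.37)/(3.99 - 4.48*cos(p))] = 0.0111215663720845*(-4.26325641456066e-14*cos(p)^3 + 98.818496*cos(p)^2 + 88.010223*cos(p) - 197.636992)/(1.0*cos(p) - 0.890625)^3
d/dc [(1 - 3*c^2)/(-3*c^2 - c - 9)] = (3*c^2 + 60*c + 1)/(9*c^4 + 6*c^3 + 55*c^2 + 18*c + 81)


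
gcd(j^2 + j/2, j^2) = j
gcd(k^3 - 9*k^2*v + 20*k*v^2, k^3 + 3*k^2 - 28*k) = k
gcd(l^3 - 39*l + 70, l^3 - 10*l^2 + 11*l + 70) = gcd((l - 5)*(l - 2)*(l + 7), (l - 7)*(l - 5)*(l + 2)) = l - 5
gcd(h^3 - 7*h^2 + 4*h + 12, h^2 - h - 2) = h^2 - h - 2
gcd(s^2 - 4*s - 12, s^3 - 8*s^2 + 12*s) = s - 6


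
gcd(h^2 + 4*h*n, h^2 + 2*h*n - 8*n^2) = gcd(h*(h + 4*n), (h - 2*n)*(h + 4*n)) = h + 4*n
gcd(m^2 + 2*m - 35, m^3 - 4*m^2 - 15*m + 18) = 1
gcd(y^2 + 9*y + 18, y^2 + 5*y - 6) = y + 6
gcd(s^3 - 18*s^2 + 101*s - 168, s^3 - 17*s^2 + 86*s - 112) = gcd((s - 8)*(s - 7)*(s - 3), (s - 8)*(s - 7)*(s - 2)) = s^2 - 15*s + 56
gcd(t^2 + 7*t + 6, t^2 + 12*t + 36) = t + 6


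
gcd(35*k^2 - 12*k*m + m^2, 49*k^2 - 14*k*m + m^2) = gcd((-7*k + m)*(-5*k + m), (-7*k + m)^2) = 7*k - m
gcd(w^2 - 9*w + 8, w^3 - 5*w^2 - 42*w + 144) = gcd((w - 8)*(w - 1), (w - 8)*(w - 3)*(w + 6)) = w - 8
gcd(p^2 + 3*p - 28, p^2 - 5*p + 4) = p - 4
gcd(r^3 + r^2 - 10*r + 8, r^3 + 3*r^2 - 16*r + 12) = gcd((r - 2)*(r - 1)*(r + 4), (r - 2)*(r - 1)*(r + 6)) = r^2 - 3*r + 2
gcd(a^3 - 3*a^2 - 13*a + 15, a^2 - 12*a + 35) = a - 5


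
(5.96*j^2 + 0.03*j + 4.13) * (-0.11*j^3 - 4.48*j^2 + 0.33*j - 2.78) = -0.6556*j^5 - 26.7041*j^4 + 1.3781*j^3 - 35.0613*j^2 + 1.2795*j - 11.4814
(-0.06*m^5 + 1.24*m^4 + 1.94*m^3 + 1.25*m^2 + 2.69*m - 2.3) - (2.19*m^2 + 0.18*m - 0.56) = -0.06*m^5 + 1.24*m^4 + 1.94*m^3 - 0.94*m^2 + 2.51*m - 1.74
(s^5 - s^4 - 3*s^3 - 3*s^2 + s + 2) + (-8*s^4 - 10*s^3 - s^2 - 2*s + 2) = s^5 - 9*s^4 - 13*s^3 - 4*s^2 - s + 4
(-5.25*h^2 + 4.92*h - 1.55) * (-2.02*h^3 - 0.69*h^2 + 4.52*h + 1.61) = 10.605*h^5 - 6.3159*h^4 - 23.9938*h^3 + 14.8554*h^2 + 0.915200000000001*h - 2.4955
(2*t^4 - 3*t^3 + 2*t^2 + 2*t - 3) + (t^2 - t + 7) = 2*t^4 - 3*t^3 + 3*t^2 + t + 4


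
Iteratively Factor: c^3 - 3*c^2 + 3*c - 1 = (c - 1)*(c^2 - 2*c + 1) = (c - 1)^2*(c - 1)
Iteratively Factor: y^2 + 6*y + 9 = (y + 3)*(y + 3)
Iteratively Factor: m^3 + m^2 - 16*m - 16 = (m - 4)*(m^2 + 5*m + 4) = (m - 4)*(m + 1)*(m + 4)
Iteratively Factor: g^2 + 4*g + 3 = (g + 1)*(g + 3)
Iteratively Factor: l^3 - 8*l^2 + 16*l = (l)*(l^2 - 8*l + 16) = l*(l - 4)*(l - 4)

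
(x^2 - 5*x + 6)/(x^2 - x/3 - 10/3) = 3*(x - 3)/(3*x + 5)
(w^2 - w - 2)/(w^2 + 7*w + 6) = (w - 2)/(w + 6)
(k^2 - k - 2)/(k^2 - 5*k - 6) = (k - 2)/(k - 6)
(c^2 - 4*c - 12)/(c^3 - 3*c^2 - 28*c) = (-c^2 + 4*c + 12)/(c*(-c^2 + 3*c + 28))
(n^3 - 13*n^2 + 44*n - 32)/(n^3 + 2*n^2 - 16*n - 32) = (n^2 - 9*n + 8)/(n^2 + 6*n + 8)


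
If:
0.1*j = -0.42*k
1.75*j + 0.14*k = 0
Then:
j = 0.00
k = 0.00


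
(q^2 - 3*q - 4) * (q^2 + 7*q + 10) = q^4 + 4*q^3 - 15*q^2 - 58*q - 40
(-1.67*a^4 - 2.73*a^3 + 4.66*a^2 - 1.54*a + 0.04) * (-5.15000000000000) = 8.6005*a^4 + 14.0595*a^3 - 23.999*a^2 + 7.931*a - 0.206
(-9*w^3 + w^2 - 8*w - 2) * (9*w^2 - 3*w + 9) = -81*w^5 + 36*w^4 - 156*w^3 + 15*w^2 - 66*w - 18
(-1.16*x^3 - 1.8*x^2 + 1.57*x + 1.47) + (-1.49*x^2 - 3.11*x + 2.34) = -1.16*x^3 - 3.29*x^2 - 1.54*x + 3.81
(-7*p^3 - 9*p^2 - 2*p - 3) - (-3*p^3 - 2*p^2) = -4*p^3 - 7*p^2 - 2*p - 3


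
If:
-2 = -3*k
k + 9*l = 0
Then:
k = 2/3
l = -2/27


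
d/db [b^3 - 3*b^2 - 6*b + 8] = 3*b^2 - 6*b - 6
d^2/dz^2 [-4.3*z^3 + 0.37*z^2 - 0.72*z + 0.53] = 0.74 - 25.8*z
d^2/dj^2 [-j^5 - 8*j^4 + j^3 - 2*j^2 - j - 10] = -20*j^3 - 96*j^2 + 6*j - 4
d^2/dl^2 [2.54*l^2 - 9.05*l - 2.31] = 5.08000000000000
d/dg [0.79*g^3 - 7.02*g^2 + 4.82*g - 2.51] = 2.37*g^2 - 14.04*g + 4.82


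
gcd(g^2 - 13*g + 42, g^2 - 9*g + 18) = g - 6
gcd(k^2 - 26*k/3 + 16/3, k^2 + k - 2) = 1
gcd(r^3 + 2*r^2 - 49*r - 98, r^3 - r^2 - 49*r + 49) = r^2 - 49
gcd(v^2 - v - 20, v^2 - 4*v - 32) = v + 4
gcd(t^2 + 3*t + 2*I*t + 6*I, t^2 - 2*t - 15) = t + 3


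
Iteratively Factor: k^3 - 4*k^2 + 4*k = (k - 2)*(k^2 - 2*k) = k*(k - 2)*(k - 2)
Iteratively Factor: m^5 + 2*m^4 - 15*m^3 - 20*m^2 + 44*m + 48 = (m + 4)*(m^4 - 2*m^3 - 7*m^2 + 8*m + 12) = (m + 1)*(m + 4)*(m^3 - 3*m^2 - 4*m + 12) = (m - 2)*(m + 1)*(m + 4)*(m^2 - m - 6) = (m - 2)*(m + 1)*(m + 2)*(m + 4)*(m - 3)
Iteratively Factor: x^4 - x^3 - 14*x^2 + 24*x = (x + 4)*(x^3 - 5*x^2 + 6*x) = x*(x + 4)*(x^2 - 5*x + 6) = x*(x - 2)*(x + 4)*(x - 3)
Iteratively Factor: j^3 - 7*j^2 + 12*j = (j - 4)*(j^2 - 3*j) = j*(j - 4)*(j - 3)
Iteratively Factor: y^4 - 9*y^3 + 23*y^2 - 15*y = (y - 1)*(y^3 - 8*y^2 + 15*y) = (y - 3)*(y - 1)*(y^2 - 5*y) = (y - 5)*(y - 3)*(y - 1)*(y)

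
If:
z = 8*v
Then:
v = z/8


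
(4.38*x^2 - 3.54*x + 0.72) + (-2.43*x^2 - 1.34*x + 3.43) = 1.95*x^2 - 4.88*x + 4.15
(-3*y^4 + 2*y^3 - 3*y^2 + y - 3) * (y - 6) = -3*y^5 + 20*y^4 - 15*y^3 + 19*y^2 - 9*y + 18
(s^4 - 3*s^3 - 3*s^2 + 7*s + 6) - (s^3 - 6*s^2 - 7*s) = s^4 - 4*s^3 + 3*s^2 + 14*s + 6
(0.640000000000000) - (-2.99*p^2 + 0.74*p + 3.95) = 2.99*p^2 - 0.74*p - 3.31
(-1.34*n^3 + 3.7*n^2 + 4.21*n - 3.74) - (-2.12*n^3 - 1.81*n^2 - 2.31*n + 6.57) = 0.78*n^3 + 5.51*n^2 + 6.52*n - 10.31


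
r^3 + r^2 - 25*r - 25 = (r - 5)*(r + 1)*(r + 5)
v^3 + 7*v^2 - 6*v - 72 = (v - 3)*(v + 4)*(v + 6)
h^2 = h^2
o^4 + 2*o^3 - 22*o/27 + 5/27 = (o - 1/3)^2*(o + 1)*(o + 5/3)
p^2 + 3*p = p*(p + 3)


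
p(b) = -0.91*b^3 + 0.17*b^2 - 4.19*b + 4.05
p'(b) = -2.73*b^2 + 0.34*b - 4.19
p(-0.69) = 7.32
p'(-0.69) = -5.72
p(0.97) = -0.68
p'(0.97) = -6.43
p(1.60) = -5.95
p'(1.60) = -10.63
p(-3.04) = 43.92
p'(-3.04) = -30.45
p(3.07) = -33.54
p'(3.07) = -28.88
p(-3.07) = 44.85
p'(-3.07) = -30.96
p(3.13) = -35.30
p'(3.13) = -29.87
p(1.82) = -8.50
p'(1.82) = -12.61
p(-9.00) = 718.92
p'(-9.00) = -228.38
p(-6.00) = 231.87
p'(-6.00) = -104.51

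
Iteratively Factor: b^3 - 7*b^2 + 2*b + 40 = (b - 5)*(b^2 - 2*b - 8) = (b - 5)*(b + 2)*(b - 4)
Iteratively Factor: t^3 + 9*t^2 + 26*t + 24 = (t + 3)*(t^2 + 6*t + 8) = (t + 2)*(t + 3)*(t + 4)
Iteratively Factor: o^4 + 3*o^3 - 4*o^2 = (o)*(o^3 + 3*o^2 - 4*o) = o*(o + 4)*(o^2 - o) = o^2*(o + 4)*(o - 1)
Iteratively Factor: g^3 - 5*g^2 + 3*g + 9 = (g - 3)*(g^2 - 2*g - 3) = (g - 3)^2*(g + 1)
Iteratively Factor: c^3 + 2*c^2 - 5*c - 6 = (c - 2)*(c^2 + 4*c + 3) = (c - 2)*(c + 1)*(c + 3)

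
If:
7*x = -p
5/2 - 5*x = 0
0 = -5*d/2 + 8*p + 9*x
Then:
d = -47/5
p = -7/2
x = 1/2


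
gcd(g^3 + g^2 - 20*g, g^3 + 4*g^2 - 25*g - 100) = g + 5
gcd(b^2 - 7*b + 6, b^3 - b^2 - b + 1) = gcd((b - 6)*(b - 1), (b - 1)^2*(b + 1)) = b - 1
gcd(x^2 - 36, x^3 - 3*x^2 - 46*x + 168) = x - 6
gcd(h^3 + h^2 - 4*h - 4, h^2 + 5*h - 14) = h - 2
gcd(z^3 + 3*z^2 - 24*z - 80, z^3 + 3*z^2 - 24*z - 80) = z^3 + 3*z^2 - 24*z - 80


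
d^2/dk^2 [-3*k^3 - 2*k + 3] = -18*k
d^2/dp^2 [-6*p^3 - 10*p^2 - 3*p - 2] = -36*p - 20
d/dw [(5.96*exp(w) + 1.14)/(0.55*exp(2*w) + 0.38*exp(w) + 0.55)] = (-3.278*exp(2*w) - 1.254*exp(w) + 2.8448)*exp(w)/(0.3025*exp(4*w) + 0.418*exp(3*w) + 0.7494*exp(2*w) + 0.418*exp(w) + 0.3025)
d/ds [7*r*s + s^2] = 7*r + 2*s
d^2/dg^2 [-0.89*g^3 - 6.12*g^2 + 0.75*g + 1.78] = -5.34*g - 12.24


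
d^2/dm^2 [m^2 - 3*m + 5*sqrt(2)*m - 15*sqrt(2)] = 2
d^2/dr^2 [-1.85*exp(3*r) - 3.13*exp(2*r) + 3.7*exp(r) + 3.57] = (-16.65*exp(2*r) - 12.52*exp(r) + 3.7)*exp(r)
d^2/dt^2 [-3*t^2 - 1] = -6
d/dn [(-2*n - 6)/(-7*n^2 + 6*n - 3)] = 14*(-n^2 - 6*n + 3)/(49*n^4 - 84*n^3 + 78*n^2 - 36*n + 9)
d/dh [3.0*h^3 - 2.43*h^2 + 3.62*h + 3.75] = 9.0*h^2 - 4.86*h + 3.62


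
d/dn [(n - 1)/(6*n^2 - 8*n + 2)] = -3/(18*n^2 - 12*n + 2)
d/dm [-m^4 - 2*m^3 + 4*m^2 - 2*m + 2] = -4*m^3 - 6*m^2 + 8*m - 2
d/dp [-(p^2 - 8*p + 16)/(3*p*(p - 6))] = 2*(-p^2 + 16*p - 48)/(3*p^2*(p^2 - 12*p + 36))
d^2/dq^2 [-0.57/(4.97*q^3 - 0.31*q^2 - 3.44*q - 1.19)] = ((16.9974*q - 0.3534)*(-4.97*q^3 + 0.31*q^2 + 3.44*q + 1.19) + 0.57*(-29.82*q^2 + 1.24*q + 6.88)*(-14.91*q^2 + 0.62*q + 3.44))/(-4.97*q^3 + 0.31*q^2 + 3.44*q + 1.19)^3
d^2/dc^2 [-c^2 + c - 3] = -2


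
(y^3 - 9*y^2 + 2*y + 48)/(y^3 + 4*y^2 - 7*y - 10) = (y^3 - 9*y^2 + 2*y + 48)/(y^3 + 4*y^2 - 7*y - 10)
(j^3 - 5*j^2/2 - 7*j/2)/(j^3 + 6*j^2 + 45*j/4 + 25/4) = 2*j*(2*j - 7)/(4*j^2 + 20*j + 25)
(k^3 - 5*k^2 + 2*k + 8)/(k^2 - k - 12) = (k^2 - k - 2)/(k + 3)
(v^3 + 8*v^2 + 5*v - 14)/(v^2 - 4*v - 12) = (v^2 + 6*v - 7)/(v - 6)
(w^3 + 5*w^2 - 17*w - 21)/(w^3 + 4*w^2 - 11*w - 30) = (w^2 + 8*w + 7)/(w^2 + 7*w + 10)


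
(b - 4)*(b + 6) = b^2 + 2*b - 24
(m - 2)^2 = m^2 - 4*m + 4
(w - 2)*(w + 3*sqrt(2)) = w^2 - 2*w + 3*sqrt(2)*w - 6*sqrt(2)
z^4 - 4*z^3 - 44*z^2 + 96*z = z*(z - 8)*(z - 2)*(z + 6)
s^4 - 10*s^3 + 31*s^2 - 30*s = s*(s - 5)*(s - 3)*(s - 2)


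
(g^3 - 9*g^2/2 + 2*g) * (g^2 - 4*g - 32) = g^5 - 17*g^4/2 - 12*g^3 + 136*g^2 - 64*g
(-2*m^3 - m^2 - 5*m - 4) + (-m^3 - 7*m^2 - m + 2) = -3*m^3 - 8*m^2 - 6*m - 2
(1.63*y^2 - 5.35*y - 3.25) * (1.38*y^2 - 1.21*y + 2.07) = 2.2494*y^4 - 9.3553*y^3 + 5.3626*y^2 - 7.142*y - 6.7275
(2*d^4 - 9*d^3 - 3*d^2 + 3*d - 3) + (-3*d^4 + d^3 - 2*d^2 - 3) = -d^4 - 8*d^3 - 5*d^2 + 3*d - 6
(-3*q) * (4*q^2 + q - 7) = -12*q^3 - 3*q^2 + 21*q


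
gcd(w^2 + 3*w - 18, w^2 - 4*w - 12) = 1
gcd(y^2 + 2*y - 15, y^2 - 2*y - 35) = y + 5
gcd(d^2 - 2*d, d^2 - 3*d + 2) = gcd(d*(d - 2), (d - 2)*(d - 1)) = d - 2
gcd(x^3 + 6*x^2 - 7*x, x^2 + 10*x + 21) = x + 7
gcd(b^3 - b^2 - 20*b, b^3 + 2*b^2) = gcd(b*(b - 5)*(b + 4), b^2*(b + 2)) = b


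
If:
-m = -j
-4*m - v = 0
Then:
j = -v/4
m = -v/4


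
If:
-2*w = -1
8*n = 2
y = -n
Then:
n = 1/4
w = 1/2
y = -1/4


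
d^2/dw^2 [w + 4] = 0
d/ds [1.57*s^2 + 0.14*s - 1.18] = 3.14*s + 0.14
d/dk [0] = 0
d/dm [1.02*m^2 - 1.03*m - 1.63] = 2.04*m - 1.03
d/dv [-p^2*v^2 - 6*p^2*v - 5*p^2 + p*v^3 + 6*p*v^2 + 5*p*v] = p*(-2*p*v - 6*p + 3*v^2 + 12*v + 5)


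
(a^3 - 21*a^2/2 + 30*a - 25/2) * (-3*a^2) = -3*a^5 + 63*a^4/2 - 90*a^3 + 75*a^2/2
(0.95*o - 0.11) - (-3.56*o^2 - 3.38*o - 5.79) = 3.56*o^2 + 4.33*o + 5.68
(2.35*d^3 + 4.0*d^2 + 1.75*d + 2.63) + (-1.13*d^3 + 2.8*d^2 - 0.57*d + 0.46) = 1.22*d^3 + 6.8*d^2 + 1.18*d + 3.09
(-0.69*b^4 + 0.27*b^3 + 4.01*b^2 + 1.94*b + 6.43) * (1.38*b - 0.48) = -0.9522*b^5 + 0.7038*b^4 + 5.4042*b^3 + 0.7524*b^2 + 7.9422*b - 3.0864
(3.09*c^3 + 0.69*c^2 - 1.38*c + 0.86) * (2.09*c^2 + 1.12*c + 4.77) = 6.4581*c^5 + 4.9029*c^4 + 12.6279*c^3 + 3.5431*c^2 - 5.6194*c + 4.1022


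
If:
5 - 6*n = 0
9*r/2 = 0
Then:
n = 5/6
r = 0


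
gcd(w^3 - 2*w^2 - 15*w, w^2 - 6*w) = w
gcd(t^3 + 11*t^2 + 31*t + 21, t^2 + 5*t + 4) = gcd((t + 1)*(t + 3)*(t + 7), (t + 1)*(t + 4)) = t + 1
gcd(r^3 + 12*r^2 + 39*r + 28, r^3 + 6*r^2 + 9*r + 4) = r^2 + 5*r + 4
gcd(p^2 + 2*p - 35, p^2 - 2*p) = 1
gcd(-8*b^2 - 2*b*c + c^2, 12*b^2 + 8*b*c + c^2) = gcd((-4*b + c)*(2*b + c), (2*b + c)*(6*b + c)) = 2*b + c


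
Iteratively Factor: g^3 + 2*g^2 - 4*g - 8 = (g - 2)*(g^2 + 4*g + 4) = (g - 2)*(g + 2)*(g + 2)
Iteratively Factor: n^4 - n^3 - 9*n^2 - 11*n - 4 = (n + 1)*(n^3 - 2*n^2 - 7*n - 4) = (n - 4)*(n + 1)*(n^2 + 2*n + 1) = (n - 4)*(n + 1)^2*(n + 1)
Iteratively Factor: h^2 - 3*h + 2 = (h - 1)*(h - 2)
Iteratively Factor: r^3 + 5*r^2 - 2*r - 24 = (r - 2)*(r^2 + 7*r + 12) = (r - 2)*(r + 3)*(r + 4)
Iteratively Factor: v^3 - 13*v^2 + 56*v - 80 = (v - 4)*(v^2 - 9*v + 20) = (v - 4)^2*(v - 5)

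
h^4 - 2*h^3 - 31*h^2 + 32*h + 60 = (h - 6)*(h - 2)*(h + 1)*(h + 5)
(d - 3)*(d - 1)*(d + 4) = d^3 - 13*d + 12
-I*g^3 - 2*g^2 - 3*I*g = g*(g - 3*I)*(-I*g + 1)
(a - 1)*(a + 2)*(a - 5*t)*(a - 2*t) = a^4 - 7*a^3*t + a^3 + 10*a^2*t^2 - 7*a^2*t - 2*a^2 + 10*a*t^2 + 14*a*t - 20*t^2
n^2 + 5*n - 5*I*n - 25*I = (n + 5)*(n - 5*I)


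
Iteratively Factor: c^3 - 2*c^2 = (c)*(c^2 - 2*c) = c^2*(c - 2)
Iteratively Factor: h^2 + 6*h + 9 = (h + 3)*(h + 3)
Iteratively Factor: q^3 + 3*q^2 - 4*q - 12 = (q - 2)*(q^2 + 5*q + 6) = (q - 2)*(q + 2)*(q + 3)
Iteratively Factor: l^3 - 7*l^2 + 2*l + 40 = (l - 4)*(l^2 - 3*l - 10) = (l - 4)*(l + 2)*(l - 5)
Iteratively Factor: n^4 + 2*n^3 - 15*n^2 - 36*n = (n + 3)*(n^3 - n^2 - 12*n) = (n + 3)^2*(n^2 - 4*n) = n*(n + 3)^2*(n - 4)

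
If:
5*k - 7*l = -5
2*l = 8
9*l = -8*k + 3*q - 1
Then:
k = 23/5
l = 4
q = 123/5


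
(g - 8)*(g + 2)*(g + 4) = g^3 - 2*g^2 - 40*g - 64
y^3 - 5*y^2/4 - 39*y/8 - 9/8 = (y - 3)*(y + 1/4)*(y + 3/2)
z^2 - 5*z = z*(z - 5)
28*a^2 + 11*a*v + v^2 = (4*a + v)*(7*a + v)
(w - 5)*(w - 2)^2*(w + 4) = w^4 - 5*w^3 - 12*w^2 + 76*w - 80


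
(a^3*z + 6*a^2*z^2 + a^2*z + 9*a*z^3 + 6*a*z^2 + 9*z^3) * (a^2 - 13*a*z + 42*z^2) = a^5*z - 7*a^4*z^2 + a^4*z - 27*a^3*z^3 - 7*a^3*z^2 + 135*a^2*z^4 - 27*a^2*z^3 + 378*a*z^5 + 135*a*z^4 + 378*z^5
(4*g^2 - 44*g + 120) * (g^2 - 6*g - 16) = 4*g^4 - 68*g^3 + 320*g^2 - 16*g - 1920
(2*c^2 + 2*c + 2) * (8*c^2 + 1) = 16*c^4 + 16*c^3 + 18*c^2 + 2*c + 2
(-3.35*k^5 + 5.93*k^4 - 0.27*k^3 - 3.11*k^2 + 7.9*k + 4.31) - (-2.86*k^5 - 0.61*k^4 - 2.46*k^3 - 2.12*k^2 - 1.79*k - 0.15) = -0.49*k^5 + 6.54*k^4 + 2.19*k^3 - 0.99*k^2 + 9.69*k + 4.46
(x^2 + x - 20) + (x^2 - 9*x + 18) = 2*x^2 - 8*x - 2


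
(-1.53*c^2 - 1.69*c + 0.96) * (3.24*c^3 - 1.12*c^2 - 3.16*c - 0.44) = -4.9572*c^5 - 3.762*c^4 + 9.838*c^3 + 4.9384*c^2 - 2.29*c - 0.4224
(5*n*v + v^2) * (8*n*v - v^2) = 40*n^2*v^2 + 3*n*v^3 - v^4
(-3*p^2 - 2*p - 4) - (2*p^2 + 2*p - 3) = -5*p^2 - 4*p - 1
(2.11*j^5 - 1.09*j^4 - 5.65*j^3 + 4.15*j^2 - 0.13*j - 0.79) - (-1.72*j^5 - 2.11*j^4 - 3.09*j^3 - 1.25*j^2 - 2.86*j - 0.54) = 3.83*j^5 + 1.02*j^4 - 2.56*j^3 + 5.4*j^2 + 2.73*j - 0.25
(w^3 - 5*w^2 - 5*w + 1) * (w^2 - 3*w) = w^5 - 8*w^4 + 10*w^3 + 16*w^2 - 3*w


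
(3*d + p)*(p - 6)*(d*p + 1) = 3*d^2*p^2 - 18*d^2*p + d*p^3 - 6*d*p^2 + 3*d*p - 18*d + p^2 - 6*p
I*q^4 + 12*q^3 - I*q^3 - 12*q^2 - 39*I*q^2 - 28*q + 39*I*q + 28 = (q - 1)*(q - 7*I)*(q - 4*I)*(I*q + 1)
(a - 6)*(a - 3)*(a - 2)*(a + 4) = a^4 - 7*a^3 - 8*a^2 + 108*a - 144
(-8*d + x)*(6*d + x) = -48*d^2 - 2*d*x + x^2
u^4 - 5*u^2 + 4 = (u - 2)*(u - 1)*(u + 1)*(u + 2)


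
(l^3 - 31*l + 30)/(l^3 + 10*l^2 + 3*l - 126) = (l^2 - 6*l + 5)/(l^2 + 4*l - 21)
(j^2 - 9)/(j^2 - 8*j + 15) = (j + 3)/(j - 5)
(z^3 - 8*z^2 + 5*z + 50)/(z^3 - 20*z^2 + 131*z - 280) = (z^2 - 3*z - 10)/(z^2 - 15*z + 56)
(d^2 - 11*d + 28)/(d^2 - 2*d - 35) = (d - 4)/(d + 5)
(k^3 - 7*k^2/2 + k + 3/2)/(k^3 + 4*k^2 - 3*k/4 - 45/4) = 2*(2*k^3 - 7*k^2 + 2*k + 3)/(4*k^3 + 16*k^2 - 3*k - 45)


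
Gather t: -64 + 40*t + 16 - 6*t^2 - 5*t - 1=-6*t^2 + 35*t - 49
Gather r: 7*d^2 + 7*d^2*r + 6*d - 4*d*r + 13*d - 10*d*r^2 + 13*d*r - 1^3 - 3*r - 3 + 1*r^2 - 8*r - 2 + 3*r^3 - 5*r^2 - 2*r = 7*d^2 + 19*d + 3*r^3 + r^2*(-10*d - 4) + r*(7*d^2 + 9*d - 13) - 6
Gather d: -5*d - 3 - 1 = -5*d - 4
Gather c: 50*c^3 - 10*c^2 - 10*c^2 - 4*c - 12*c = 50*c^3 - 20*c^2 - 16*c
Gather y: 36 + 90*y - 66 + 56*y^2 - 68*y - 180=56*y^2 + 22*y - 210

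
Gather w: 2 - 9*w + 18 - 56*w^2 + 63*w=-56*w^2 + 54*w + 20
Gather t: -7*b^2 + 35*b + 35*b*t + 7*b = -7*b^2 + 35*b*t + 42*b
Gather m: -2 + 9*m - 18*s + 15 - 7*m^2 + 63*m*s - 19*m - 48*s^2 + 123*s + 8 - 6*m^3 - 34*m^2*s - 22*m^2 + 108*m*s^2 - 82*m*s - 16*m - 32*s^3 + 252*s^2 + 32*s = -6*m^3 + m^2*(-34*s - 29) + m*(108*s^2 - 19*s - 26) - 32*s^3 + 204*s^2 + 137*s + 21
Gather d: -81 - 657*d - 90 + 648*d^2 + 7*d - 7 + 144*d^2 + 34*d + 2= 792*d^2 - 616*d - 176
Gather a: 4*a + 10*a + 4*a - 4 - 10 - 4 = 18*a - 18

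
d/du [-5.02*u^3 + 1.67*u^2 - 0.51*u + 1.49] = -15.06*u^2 + 3.34*u - 0.51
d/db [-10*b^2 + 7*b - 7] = 7 - 20*b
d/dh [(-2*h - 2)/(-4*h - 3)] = -2/(4*h + 3)^2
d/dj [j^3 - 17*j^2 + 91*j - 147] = 3*j^2 - 34*j + 91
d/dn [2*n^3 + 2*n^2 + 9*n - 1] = 6*n^2 + 4*n + 9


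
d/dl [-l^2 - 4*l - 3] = -2*l - 4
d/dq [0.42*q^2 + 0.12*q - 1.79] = 0.84*q + 0.12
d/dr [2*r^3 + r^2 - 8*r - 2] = 6*r^2 + 2*r - 8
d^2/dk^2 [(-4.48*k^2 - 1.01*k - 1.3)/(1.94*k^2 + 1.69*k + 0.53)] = (21.773784*k^3 - 1.718064*k^2 - 19.342188*k - 5.46009)/(7.301384*k^6 + 19.081452*k^5 + 22.606626*k^4 + 15.252757*k^3 + 6.176037*k^2 + 1.424163*k + 0.148877)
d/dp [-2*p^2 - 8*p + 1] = -4*p - 8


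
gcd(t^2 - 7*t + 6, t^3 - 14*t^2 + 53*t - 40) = t - 1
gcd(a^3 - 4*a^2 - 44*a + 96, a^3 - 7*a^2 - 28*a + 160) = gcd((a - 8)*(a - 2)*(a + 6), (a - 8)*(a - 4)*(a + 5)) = a - 8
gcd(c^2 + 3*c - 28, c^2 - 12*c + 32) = c - 4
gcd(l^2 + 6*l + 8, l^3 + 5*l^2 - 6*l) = 1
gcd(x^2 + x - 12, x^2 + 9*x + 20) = x + 4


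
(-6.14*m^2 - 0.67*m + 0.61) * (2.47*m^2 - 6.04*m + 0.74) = -15.1658*m^4 + 35.4307*m^3 + 1.0099*m^2 - 4.1802*m + 0.4514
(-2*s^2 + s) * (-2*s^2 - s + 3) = 4*s^4 - 7*s^2 + 3*s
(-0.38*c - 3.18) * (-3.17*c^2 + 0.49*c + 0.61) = 1.2046*c^3 + 9.8944*c^2 - 1.79*c - 1.9398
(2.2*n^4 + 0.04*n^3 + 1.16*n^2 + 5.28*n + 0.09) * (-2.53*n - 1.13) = -5.566*n^5 - 2.5872*n^4 - 2.98*n^3 - 14.6692*n^2 - 6.1941*n - 0.1017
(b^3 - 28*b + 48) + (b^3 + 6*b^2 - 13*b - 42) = 2*b^3 + 6*b^2 - 41*b + 6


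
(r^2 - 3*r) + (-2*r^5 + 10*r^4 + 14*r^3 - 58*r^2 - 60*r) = -2*r^5 + 10*r^4 + 14*r^3 - 57*r^2 - 63*r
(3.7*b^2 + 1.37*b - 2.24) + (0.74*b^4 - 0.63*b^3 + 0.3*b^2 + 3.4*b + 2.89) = 0.74*b^4 - 0.63*b^3 + 4.0*b^2 + 4.77*b + 0.65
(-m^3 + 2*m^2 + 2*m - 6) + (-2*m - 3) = -m^3 + 2*m^2 - 9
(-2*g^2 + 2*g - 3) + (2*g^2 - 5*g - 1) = -3*g - 4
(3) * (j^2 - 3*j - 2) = 3*j^2 - 9*j - 6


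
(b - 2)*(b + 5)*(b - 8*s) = b^3 - 8*b^2*s + 3*b^2 - 24*b*s - 10*b + 80*s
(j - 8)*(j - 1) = j^2 - 9*j + 8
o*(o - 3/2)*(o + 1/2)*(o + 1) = o^4 - 7*o^2/4 - 3*o/4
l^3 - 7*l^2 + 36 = (l - 6)*(l - 3)*(l + 2)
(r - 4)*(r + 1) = r^2 - 3*r - 4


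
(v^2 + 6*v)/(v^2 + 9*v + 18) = v/(v + 3)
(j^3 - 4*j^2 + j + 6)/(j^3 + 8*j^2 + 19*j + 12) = (j^2 - 5*j + 6)/(j^2 + 7*j + 12)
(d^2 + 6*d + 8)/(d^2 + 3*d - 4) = (d + 2)/(d - 1)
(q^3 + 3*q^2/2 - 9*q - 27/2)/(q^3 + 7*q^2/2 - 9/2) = (q - 3)/(q - 1)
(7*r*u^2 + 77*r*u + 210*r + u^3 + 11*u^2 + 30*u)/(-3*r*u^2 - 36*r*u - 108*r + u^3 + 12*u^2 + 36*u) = (-7*r*u - 35*r - u^2 - 5*u)/(3*r*u + 18*r - u^2 - 6*u)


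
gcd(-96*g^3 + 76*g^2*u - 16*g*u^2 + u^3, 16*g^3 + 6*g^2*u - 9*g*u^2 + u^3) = 16*g^2 - 10*g*u + u^2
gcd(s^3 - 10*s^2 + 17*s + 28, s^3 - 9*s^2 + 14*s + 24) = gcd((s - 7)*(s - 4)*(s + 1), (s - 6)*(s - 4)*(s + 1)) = s^2 - 3*s - 4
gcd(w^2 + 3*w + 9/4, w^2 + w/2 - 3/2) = w + 3/2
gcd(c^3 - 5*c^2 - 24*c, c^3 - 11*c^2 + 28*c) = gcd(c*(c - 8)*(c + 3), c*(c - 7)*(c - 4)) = c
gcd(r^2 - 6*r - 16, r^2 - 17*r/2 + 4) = r - 8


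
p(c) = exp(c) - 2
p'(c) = exp(c)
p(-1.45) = -1.77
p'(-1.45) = 0.23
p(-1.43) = -1.76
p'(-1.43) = 0.24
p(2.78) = 14.12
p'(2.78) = 16.12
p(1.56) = 2.76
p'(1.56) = 4.76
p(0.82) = 0.27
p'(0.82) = 2.27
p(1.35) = 1.86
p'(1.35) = 3.86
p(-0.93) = -1.61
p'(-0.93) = 0.39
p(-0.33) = -1.28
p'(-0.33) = 0.72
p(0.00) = -1.00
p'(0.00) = 1.00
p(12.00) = 162752.79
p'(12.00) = 162754.79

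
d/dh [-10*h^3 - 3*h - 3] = -30*h^2 - 3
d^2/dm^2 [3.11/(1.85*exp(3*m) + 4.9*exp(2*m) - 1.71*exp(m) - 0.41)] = ((-51.7815*exp(2*m) - 60.956*exp(m) + 5.3181)*(1.85*exp(3*m) + 4.9*exp(2*m) - 1.71*exp(m) - 0.41) + 3.11*(5.55*exp(2*m) + 9.8*exp(m) - 1.71)*(11.1*exp(2*m) + 19.6*exp(m) - 3.42)*exp(m))*exp(m)/(1.85*exp(3*m) + 4.9*exp(2*m) - 1.71*exp(m) - 0.41)^3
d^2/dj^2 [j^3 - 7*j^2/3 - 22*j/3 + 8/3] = 6*j - 14/3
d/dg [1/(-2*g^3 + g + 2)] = (6*g^2 - 1)/(-2*g^3 + g + 2)^2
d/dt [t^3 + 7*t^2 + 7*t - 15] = 3*t^2 + 14*t + 7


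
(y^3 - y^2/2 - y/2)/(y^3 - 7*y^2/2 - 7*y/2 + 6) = y*(2*y + 1)/(2*y^2 - 5*y - 12)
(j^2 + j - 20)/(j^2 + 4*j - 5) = (j - 4)/(j - 1)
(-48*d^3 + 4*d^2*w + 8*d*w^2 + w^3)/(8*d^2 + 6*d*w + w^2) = (-12*d^2 + 4*d*w + w^2)/(2*d + w)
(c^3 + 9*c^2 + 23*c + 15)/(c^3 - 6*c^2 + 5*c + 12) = (c^2 + 8*c + 15)/(c^2 - 7*c + 12)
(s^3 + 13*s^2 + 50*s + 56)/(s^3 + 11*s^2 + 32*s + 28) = (s + 4)/(s + 2)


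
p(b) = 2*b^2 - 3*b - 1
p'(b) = 4*b - 3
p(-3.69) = 37.30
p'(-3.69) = -17.76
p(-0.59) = 1.47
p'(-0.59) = -5.36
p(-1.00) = 4.00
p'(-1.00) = -7.00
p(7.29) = 83.42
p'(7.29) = 26.16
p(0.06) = -1.17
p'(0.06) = -2.76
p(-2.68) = 21.40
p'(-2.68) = -13.72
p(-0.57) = 1.36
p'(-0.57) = -5.28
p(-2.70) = 21.68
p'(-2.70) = -13.80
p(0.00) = -1.00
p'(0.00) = -3.00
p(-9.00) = 188.00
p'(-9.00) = -39.00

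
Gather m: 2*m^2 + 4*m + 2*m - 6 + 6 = 2*m^2 + 6*m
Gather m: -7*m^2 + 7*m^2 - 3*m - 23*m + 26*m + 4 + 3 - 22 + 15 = 0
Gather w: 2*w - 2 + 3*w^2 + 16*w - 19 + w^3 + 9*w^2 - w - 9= w^3 + 12*w^2 + 17*w - 30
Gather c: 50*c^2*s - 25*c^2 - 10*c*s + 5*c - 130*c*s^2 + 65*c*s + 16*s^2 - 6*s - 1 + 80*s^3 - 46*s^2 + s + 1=c^2*(50*s - 25) + c*(-130*s^2 + 55*s + 5) + 80*s^3 - 30*s^2 - 5*s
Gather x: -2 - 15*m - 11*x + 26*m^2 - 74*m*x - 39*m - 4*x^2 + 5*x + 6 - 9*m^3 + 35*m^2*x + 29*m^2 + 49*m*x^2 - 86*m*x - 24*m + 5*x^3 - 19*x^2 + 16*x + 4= -9*m^3 + 55*m^2 - 78*m + 5*x^3 + x^2*(49*m - 23) + x*(35*m^2 - 160*m + 10) + 8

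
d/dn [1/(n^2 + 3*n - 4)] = (-2*n - 3)/(n^2 + 3*n - 4)^2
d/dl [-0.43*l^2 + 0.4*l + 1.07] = 0.4 - 0.86*l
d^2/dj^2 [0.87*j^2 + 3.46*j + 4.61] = 1.74000000000000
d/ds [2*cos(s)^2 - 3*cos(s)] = (3 - 4*cos(s))*sin(s)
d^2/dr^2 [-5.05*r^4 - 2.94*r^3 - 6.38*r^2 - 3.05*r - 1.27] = -60.6*r^2 - 17.64*r - 12.76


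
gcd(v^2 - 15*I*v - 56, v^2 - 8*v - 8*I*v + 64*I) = v - 8*I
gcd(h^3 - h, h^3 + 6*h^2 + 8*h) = h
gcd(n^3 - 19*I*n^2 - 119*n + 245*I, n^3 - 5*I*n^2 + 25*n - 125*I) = n - 5*I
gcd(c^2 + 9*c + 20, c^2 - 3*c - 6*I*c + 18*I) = 1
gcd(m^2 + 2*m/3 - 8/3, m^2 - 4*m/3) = m - 4/3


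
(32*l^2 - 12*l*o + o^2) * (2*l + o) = 64*l^3 + 8*l^2*o - 10*l*o^2 + o^3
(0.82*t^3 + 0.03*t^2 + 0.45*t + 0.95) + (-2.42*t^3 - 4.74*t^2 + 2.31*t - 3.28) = -1.6*t^3 - 4.71*t^2 + 2.76*t - 2.33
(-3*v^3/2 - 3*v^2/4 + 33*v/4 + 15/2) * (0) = 0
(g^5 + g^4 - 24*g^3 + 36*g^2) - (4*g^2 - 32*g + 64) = g^5 + g^4 - 24*g^3 + 32*g^2 + 32*g - 64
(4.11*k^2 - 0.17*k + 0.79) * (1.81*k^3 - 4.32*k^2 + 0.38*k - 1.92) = 7.4391*k^5 - 18.0629*k^4 + 3.7261*k^3 - 11.3686*k^2 + 0.6266*k - 1.5168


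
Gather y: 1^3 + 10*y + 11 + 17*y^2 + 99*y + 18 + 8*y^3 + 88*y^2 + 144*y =8*y^3 + 105*y^2 + 253*y + 30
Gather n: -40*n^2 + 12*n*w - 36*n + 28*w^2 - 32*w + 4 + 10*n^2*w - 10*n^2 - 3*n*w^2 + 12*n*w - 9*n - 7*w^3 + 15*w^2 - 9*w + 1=n^2*(10*w - 50) + n*(-3*w^2 + 24*w - 45) - 7*w^3 + 43*w^2 - 41*w + 5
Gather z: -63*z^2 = -63*z^2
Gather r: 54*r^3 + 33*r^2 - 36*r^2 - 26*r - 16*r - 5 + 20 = 54*r^3 - 3*r^2 - 42*r + 15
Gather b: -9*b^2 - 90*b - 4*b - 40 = -9*b^2 - 94*b - 40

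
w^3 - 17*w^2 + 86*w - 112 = (w - 8)*(w - 7)*(w - 2)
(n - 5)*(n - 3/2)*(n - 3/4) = n^3 - 29*n^2/4 + 99*n/8 - 45/8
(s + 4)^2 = s^2 + 8*s + 16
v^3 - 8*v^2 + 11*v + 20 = (v - 5)*(v - 4)*(v + 1)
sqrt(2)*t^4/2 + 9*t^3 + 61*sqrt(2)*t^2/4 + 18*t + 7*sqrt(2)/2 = (t + sqrt(2)/2)*(t + sqrt(2))*(t + 7*sqrt(2))*(sqrt(2)*t/2 + 1/2)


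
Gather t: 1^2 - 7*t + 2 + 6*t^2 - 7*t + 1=6*t^2 - 14*t + 4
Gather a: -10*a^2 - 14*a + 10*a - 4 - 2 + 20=-10*a^2 - 4*a + 14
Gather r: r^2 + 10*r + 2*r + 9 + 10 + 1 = r^2 + 12*r + 20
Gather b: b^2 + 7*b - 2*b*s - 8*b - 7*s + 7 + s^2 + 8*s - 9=b^2 + b*(-2*s - 1) + s^2 + s - 2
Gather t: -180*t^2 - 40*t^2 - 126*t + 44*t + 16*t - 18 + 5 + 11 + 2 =-220*t^2 - 66*t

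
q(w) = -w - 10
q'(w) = -1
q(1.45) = -11.45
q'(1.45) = -1.00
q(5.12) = -15.12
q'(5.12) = -1.00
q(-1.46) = -8.54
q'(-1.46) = -1.00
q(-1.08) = -8.92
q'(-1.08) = -1.00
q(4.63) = -14.63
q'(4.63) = -1.00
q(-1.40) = -8.60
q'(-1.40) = -1.00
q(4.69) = -14.69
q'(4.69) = -1.00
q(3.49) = -13.49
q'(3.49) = -1.00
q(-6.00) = -4.00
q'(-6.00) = -1.00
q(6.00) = -16.00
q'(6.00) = -1.00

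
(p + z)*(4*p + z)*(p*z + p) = 4*p^3*z + 4*p^3 + 5*p^2*z^2 + 5*p^2*z + p*z^3 + p*z^2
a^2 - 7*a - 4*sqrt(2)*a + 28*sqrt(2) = (a - 7)*(a - 4*sqrt(2))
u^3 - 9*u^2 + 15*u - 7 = (u - 7)*(u - 1)^2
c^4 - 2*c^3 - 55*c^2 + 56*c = c*(c - 8)*(c - 1)*(c + 7)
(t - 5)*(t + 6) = t^2 + t - 30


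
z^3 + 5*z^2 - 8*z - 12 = (z - 2)*(z + 1)*(z + 6)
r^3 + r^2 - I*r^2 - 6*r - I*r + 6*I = (r - 2)*(r + 3)*(r - I)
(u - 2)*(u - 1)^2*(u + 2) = u^4 - 2*u^3 - 3*u^2 + 8*u - 4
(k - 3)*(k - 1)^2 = k^3 - 5*k^2 + 7*k - 3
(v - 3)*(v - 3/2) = v^2 - 9*v/2 + 9/2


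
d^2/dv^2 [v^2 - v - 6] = 2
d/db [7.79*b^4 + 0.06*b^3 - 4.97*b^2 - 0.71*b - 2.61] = 31.16*b^3 + 0.18*b^2 - 9.94*b - 0.71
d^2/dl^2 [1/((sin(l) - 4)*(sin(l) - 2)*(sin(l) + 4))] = (-9*sin(l)^6 + 22*sin(l)^5 + 28*sin(l)^4 + 160*sin(l)^3 - 584*sin(l)^2 - 512*sin(l) + 640)/((sin(l) - 4)^3*(sin(l) - 2)^3*(sin(l) + 4)^3)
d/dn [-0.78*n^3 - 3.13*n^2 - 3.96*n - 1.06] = -2.34*n^2 - 6.26*n - 3.96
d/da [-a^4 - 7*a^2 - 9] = -4*a^3 - 14*a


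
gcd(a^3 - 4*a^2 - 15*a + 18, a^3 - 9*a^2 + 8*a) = a - 1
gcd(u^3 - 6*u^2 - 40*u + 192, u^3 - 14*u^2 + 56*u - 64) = u^2 - 12*u + 32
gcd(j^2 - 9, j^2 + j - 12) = j - 3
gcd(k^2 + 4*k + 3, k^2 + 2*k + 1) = k + 1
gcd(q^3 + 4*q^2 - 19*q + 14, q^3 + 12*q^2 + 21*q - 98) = q^2 + 5*q - 14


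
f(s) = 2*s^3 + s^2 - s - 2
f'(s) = 6*s^2 + 2*s - 1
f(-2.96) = -42.15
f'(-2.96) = 45.65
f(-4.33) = -141.29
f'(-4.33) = 102.83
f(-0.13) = -1.86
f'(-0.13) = -1.16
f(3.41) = 85.52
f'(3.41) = 75.59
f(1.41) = 4.18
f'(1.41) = 13.75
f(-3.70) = -85.92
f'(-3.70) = 73.74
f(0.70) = -1.52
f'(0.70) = 3.34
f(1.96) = 14.94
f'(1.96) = 25.97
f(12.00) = 3586.00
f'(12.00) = 887.00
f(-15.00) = -6512.00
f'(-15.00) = 1319.00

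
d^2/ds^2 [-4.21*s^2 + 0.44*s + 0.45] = -8.42000000000000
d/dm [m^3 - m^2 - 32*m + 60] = 3*m^2 - 2*m - 32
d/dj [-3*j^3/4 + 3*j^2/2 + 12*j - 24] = -9*j^2/4 + 3*j + 12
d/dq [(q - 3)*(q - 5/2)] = 2*q - 11/2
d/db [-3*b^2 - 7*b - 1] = -6*b - 7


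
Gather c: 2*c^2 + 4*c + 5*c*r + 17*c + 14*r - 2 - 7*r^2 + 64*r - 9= 2*c^2 + c*(5*r + 21) - 7*r^2 + 78*r - 11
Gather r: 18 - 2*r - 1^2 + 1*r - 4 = 13 - r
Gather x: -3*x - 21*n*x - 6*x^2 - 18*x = -6*x^2 + x*(-21*n - 21)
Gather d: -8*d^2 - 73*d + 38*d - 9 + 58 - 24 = -8*d^2 - 35*d + 25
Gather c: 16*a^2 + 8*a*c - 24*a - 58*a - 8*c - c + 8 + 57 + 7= 16*a^2 - 82*a + c*(8*a - 9) + 72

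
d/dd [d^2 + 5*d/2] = 2*d + 5/2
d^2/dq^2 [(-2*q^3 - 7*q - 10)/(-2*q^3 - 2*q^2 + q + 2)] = 8*(-2*q^6 + 24*q^5 + 93*q^4 + 93*q^3 + 60*q^2 + 42*q + 9)/(8*q^9 + 24*q^8 + 12*q^7 - 40*q^6 - 54*q^5 + 6*q^4 + 47*q^3 + 18*q^2 - 12*q - 8)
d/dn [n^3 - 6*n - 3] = 3*n^2 - 6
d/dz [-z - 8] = -1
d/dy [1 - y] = -1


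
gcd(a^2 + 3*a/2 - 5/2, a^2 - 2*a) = 1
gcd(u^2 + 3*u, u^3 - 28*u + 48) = 1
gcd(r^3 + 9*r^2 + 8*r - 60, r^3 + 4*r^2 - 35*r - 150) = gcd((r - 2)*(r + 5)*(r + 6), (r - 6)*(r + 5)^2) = r + 5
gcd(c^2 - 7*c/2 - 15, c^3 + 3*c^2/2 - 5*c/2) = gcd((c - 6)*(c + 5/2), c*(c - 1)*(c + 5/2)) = c + 5/2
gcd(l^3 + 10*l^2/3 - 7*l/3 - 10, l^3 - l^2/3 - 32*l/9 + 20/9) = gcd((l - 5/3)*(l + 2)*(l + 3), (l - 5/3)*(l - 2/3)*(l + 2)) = l^2 + l/3 - 10/3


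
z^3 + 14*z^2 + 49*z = z*(z + 7)^2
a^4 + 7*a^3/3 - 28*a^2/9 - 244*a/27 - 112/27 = (a - 2)*(a + 2/3)*(a + 4/3)*(a + 7/3)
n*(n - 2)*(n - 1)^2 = n^4 - 4*n^3 + 5*n^2 - 2*n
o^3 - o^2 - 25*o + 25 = (o - 5)*(o - 1)*(o + 5)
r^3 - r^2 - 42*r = r*(r - 7)*(r + 6)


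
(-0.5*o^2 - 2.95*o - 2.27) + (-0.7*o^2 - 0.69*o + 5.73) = -1.2*o^2 - 3.64*o + 3.46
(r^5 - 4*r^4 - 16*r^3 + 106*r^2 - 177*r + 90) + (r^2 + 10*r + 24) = r^5 - 4*r^4 - 16*r^3 + 107*r^2 - 167*r + 114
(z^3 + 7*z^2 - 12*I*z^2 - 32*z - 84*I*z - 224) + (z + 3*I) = z^3 + 7*z^2 - 12*I*z^2 - 31*z - 84*I*z - 224 + 3*I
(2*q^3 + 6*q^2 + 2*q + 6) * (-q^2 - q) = -2*q^5 - 8*q^4 - 8*q^3 - 8*q^2 - 6*q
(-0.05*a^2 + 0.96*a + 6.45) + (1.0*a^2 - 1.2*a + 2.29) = 0.95*a^2 - 0.24*a + 8.74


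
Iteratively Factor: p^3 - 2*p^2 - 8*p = (p)*(p^2 - 2*p - 8) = p*(p + 2)*(p - 4)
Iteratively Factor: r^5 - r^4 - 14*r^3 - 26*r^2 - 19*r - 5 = (r + 1)*(r^4 - 2*r^3 - 12*r^2 - 14*r - 5) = (r + 1)^2*(r^3 - 3*r^2 - 9*r - 5) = (r - 5)*(r + 1)^2*(r^2 + 2*r + 1) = (r - 5)*(r + 1)^3*(r + 1)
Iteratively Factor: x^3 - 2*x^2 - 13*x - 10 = (x + 1)*(x^2 - 3*x - 10) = (x + 1)*(x + 2)*(x - 5)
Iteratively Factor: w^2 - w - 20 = (w - 5)*(w + 4)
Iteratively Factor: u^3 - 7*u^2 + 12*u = (u - 4)*(u^2 - 3*u) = u*(u - 4)*(u - 3)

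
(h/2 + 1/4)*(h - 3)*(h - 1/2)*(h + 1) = h^4/2 - h^3 - 13*h^2/8 + h/4 + 3/8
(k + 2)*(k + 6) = k^2 + 8*k + 12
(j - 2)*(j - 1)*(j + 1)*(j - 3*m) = j^4 - 3*j^3*m - 2*j^3 + 6*j^2*m - j^2 + 3*j*m + 2*j - 6*m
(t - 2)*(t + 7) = t^2 + 5*t - 14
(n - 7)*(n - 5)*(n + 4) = n^3 - 8*n^2 - 13*n + 140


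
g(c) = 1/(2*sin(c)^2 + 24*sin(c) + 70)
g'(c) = (-4*sin(c)*cos(c) - 24*cos(c))/(2*sin(c)^2 + 24*sin(c) + 70)^2 = -(sin(c) + 6)*cos(c)/(sin(c)^2 + 12*sin(c) + 35)^2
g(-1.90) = 0.02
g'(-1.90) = 0.00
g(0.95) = 0.01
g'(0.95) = -0.00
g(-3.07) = 0.01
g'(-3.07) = 0.01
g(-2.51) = 0.02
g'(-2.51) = 0.01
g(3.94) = 0.02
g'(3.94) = 0.01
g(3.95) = 0.02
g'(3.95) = 0.01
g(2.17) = 0.01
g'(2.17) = 0.00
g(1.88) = 0.01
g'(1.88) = 0.00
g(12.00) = 0.02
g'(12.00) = -0.00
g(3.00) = 0.01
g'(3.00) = 0.00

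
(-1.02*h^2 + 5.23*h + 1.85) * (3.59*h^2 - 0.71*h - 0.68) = -3.6618*h^4 + 19.4999*h^3 + 3.6218*h^2 - 4.8699*h - 1.258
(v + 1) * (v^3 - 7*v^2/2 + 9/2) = v^4 - 5*v^3/2 - 7*v^2/2 + 9*v/2 + 9/2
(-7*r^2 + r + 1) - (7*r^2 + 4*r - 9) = -14*r^2 - 3*r + 10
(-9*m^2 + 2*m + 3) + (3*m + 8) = -9*m^2 + 5*m + 11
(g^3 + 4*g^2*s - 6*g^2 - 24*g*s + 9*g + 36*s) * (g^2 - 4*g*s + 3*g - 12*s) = g^5 - 3*g^4 - 16*g^3*s^2 - 9*g^3 + 48*g^2*s^2 + 27*g^2 + 144*g*s^2 - 432*s^2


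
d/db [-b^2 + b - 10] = 1 - 2*b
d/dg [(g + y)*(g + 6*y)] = 2*g + 7*y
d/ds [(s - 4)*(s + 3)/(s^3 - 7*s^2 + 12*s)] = (-s^2 - 6*s + 9)/(s^2*(s^2 - 6*s + 9))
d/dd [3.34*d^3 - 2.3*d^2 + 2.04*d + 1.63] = 10.02*d^2 - 4.6*d + 2.04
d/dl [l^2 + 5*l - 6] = 2*l + 5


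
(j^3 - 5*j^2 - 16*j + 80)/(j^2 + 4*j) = j - 9 + 20/j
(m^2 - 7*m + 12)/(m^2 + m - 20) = (m - 3)/(m + 5)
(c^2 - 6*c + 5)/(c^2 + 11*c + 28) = (c^2 - 6*c + 5)/(c^2 + 11*c + 28)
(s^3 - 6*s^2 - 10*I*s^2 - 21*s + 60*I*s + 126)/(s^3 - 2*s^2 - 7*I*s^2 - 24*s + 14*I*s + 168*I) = (s - 3*I)/(s + 4)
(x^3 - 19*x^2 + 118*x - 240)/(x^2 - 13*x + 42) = (x^2 - 13*x + 40)/(x - 7)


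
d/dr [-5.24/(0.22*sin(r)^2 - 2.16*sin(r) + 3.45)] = (2.3056*sin(r) - 11.3184)*cos(r)/(0.22*sin(r)^2 - 2.16*sin(r) + 3.45)^2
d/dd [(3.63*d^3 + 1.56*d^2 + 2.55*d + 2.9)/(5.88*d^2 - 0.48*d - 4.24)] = (21.3444*d^4 - 3.4848*d^3 - 61.9164*d^2 - 47.3328*d - 9.42)/(34.5744*d^4 - 5.6448*d^3 - 49.632*d^2 + 4.0704*d + 17.9776)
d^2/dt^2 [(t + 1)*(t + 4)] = 2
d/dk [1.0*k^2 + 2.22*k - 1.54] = 2.0*k + 2.22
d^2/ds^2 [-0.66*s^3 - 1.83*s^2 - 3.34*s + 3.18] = -3.96*s - 3.66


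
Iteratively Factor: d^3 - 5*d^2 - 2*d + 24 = (d + 2)*(d^2 - 7*d + 12) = (d - 3)*(d + 2)*(d - 4)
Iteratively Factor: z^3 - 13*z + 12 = (z - 3)*(z^2 + 3*z - 4) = (z - 3)*(z - 1)*(z + 4)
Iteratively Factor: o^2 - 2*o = (o - 2)*(o)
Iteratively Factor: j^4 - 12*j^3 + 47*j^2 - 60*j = (j - 5)*(j^3 - 7*j^2 + 12*j) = j*(j - 5)*(j^2 - 7*j + 12) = j*(j - 5)*(j - 4)*(j - 3)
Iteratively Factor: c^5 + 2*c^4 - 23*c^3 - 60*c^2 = (c)*(c^4 + 2*c^3 - 23*c^2 - 60*c) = c*(c - 5)*(c^3 + 7*c^2 + 12*c) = c^2*(c - 5)*(c^2 + 7*c + 12) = c^2*(c - 5)*(c + 3)*(c + 4)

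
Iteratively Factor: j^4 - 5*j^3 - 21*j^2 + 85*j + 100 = (j - 5)*(j^3 - 21*j - 20) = (j - 5)^2*(j^2 + 5*j + 4) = (j - 5)^2*(j + 1)*(j + 4)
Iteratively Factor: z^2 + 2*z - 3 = (z + 3)*(z - 1)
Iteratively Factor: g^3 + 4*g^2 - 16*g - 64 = (g + 4)*(g^2 - 16) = (g + 4)^2*(g - 4)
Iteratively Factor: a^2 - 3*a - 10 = (a - 5)*(a + 2)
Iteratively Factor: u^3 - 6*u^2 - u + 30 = (u - 5)*(u^2 - u - 6) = (u - 5)*(u + 2)*(u - 3)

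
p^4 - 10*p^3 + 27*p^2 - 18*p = p*(p - 6)*(p - 3)*(p - 1)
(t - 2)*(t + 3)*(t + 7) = t^3 + 8*t^2 + t - 42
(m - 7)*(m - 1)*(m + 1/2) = m^3 - 15*m^2/2 + 3*m + 7/2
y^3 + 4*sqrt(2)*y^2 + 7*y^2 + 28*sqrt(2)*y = y*(y + 7)*(y + 4*sqrt(2))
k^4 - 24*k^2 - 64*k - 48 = (k - 6)*(k + 2)^3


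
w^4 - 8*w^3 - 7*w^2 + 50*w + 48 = (w - 8)*(w - 3)*(w + 1)*(w + 2)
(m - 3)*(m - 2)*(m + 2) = m^3 - 3*m^2 - 4*m + 12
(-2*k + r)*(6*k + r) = -12*k^2 + 4*k*r + r^2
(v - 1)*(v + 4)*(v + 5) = v^3 + 8*v^2 + 11*v - 20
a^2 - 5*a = a*(a - 5)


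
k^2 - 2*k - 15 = (k - 5)*(k + 3)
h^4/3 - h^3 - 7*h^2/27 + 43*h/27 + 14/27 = (h/3 + 1/3)*(h - 7/3)*(h - 2)*(h + 1/3)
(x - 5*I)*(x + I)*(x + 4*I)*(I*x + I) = I*x^4 + I*x^3 + 21*I*x^2 - 20*x + 21*I*x - 20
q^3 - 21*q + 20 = (q - 4)*(q - 1)*(q + 5)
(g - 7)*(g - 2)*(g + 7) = g^3 - 2*g^2 - 49*g + 98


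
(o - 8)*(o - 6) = o^2 - 14*o + 48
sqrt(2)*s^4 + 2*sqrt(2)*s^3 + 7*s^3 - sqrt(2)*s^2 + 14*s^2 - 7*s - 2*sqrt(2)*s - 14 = (s - 1)*(s + 2)*(s + 7*sqrt(2)/2)*(sqrt(2)*s + sqrt(2))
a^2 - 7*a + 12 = (a - 4)*(a - 3)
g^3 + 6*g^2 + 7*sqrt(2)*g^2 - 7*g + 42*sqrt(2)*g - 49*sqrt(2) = (g - 1)*(g + 7)*(g + 7*sqrt(2))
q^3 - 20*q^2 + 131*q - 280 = (q - 8)*(q - 7)*(q - 5)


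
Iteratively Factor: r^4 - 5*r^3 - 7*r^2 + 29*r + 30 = (r - 3)*(r^3 - 2*r^2 - 13*r - 10) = (r - 3)*(r + 1)*(r^2 - 3*r - 10) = (r - 3)*(r + 1)*(r + 2)*(r - 5)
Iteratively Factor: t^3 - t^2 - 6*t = (t - 3)*(t^2 + 2*t) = t*(t - 3)*(t + 2)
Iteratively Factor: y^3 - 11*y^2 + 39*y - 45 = (y - 3)*(y^2 - 8*y + 15) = (y - 5)*(y - 3)*(y - 3)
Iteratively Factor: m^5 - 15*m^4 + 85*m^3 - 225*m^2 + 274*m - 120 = (m - 1)*(m^4 - 14*m^3 + 71*m^2 - 154*m + 120) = (m - 4)*(m - 1)*(m^3 - 10*m^2 + 31*m - 30) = (m - 5)*(m - 4)*(m - 1)*(m^2 - 5*m + 6) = (m - 5)*(m - 4)*(m - 3)*(m - 1)*(m - 2)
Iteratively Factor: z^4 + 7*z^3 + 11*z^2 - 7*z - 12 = (z + 3)*(z^3 + 4*z^2 - z - 4) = (z + 1)*(z + 3)*(z^2 + 3*z - 4) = (z + 1)*(z + 3)*(z + 4)*(z - 1)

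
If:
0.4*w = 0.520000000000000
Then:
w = 1.30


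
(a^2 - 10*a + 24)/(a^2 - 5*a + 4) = (a - 6)/(a - 1)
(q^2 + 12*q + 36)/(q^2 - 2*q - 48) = (q + 6)/(q - 8)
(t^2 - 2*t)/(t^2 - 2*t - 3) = t*(2 - t)/(-t^2 + 2*t + 3)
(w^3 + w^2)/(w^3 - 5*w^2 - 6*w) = w/(w - 6)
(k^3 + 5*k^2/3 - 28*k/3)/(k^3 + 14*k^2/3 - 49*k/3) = (k + 4)/(k + 7)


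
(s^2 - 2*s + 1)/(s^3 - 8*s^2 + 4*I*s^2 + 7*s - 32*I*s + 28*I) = (s - 1)/(s^2 + s*(-7 + 4*I) - 28*I)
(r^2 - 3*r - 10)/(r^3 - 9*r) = (r^2 - 3*r - 10)/(r*(r^2 - 9))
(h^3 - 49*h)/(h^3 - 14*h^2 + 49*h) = (h + 7)/(h - 7)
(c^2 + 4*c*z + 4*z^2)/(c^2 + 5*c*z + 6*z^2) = (c + 2*z)/(c + 3*z)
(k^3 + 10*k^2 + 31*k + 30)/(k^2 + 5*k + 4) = (k^3 + 10*k^2 + 31*k + 30)/(k^2 + 5*k + 4)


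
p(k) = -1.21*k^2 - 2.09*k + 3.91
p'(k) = -2.42*k - 2.09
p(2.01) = -5.18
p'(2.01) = -6.95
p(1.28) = -0.75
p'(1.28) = -5.19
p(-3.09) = -1.19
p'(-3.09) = 5.39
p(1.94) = -4.70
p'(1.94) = -6.78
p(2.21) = -6.62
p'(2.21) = -7.44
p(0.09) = 3.71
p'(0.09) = -2.31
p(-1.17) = 4.70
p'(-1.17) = 0.74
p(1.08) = 0.24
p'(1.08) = -4.70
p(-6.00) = -27.11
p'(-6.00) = 12.43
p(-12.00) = -145.25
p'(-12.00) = 26.95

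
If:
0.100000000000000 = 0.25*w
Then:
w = 0.40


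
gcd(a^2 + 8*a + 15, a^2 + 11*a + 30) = a + 5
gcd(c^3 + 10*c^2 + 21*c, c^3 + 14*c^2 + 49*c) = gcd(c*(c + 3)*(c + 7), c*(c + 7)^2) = c^2 + 7*c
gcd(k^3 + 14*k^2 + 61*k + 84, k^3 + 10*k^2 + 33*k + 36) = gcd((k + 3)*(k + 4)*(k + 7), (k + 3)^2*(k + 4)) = k^2 + 7*k + 12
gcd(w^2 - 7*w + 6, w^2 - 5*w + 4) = w - 1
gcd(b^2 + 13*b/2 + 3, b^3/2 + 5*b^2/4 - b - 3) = 1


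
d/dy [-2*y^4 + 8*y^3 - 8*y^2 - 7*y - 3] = -8*y^3 + 24*y^2 - 16*y - 7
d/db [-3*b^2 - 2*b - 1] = -6*b - 2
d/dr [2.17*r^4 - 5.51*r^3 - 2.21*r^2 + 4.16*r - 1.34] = 8.68*r^3 - 16.53*r^2 - 4.42*r + 4.16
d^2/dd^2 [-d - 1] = 0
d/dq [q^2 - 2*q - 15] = 2*q - 2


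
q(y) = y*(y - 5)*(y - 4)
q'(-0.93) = 39.33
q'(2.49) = -6.22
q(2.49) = 9.44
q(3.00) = 6.00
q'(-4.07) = 142.95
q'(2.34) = -5.69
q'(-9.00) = 425.00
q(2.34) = 10.33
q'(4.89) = 3.72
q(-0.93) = -27.19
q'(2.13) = -4.73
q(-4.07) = -297.90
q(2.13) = 11.43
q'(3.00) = -7.00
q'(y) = y*(y - 5) + y*(y - 4) + (y - 5)*(y - 4) = 3*y^2 - 18*y + 20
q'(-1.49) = 53.48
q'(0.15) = 17.37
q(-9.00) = -1638.00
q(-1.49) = -53.09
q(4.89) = -0.48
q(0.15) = 2.80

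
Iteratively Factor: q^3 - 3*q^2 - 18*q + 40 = (q + 4)*(q^2 - 7*q + 10) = (q - 5)*(q + 4)*(q - 2)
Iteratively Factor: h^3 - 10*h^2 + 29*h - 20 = (h - 5)*(h^2 - 5*h + 4) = (h - 5)*(h - 4)*(h - 1)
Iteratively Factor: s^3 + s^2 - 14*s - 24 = (s - 4)*(s^2 + 5*s + 6) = (s - 4)*(s + 3)*(s + 2)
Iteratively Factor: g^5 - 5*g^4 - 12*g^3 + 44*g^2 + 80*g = (g - 5)*(g^4 - 12*g^2 - 16*g) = (g - 5)*(g + 2)*(g^3 - 2*g^2 - 8*g) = (g - 5)*(g + 2)^2*(g^2 - 4*g) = g*(g - 5)*(g + 2)^2*(g - 4)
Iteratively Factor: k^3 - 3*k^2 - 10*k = (k + 2)*(k^2 - 5*k) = k*(k + 2)*(k - 5)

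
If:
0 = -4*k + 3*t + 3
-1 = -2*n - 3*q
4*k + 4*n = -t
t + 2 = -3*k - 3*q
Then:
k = -3/14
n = 15/28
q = -1/42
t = -9/7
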